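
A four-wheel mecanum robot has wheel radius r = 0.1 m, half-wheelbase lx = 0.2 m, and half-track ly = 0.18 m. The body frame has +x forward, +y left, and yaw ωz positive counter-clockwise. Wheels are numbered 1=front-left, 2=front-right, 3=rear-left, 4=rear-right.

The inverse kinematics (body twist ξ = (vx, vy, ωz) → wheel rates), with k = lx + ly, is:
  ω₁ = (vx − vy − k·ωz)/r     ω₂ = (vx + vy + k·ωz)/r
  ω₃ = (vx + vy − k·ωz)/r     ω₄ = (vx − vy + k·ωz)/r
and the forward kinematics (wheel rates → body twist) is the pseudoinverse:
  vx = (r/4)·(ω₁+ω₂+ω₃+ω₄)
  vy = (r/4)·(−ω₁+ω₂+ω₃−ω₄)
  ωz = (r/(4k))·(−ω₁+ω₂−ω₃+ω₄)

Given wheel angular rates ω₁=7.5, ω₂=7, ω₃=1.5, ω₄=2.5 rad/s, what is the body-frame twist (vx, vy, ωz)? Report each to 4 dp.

(0.4625, -0.0375, 0.0329)

k = lx + ly = 0.2 + 0.18 = 0.3800
ω₁+ω₂+ω₃+ω₄ = 18.5000  →  vx = (0.1/4)·18.5000 = 0.4625
−ω₁+ω₂+ω₃−ω₄ = -1.5000  →  vy = (0.1/4)·-1.5000 = -0.0375
−ω₁+ω₂−ω₃+ω₄ = 0.5000  →  ωz = (0.1/1.5200)·0.5000 = 0.0329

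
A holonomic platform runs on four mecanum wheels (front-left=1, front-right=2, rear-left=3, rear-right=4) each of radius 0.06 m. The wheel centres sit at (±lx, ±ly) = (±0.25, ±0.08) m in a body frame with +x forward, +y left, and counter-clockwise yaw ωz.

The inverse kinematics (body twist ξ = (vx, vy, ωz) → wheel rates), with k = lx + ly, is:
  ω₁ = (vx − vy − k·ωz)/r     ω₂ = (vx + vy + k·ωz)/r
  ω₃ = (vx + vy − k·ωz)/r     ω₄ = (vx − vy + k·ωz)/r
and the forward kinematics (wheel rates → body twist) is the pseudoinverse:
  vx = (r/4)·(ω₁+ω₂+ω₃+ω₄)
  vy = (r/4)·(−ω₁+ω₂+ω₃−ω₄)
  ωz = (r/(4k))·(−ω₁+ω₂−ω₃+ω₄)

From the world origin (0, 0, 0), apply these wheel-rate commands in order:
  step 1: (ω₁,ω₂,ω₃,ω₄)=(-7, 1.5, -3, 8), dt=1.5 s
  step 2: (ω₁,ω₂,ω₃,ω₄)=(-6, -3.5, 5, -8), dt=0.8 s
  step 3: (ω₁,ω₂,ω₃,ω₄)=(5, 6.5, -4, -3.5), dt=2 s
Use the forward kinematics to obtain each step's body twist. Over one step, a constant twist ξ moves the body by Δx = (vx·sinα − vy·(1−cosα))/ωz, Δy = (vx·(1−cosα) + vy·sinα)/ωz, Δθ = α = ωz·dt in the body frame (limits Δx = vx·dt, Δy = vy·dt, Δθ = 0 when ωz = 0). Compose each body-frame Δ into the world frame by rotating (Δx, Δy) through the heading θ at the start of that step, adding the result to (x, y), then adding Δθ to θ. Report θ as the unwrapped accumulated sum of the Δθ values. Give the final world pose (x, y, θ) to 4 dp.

step 1: ξ=(vx,vy,ωz)=(-0.0075, -0.0375, 0.8864), dt=1.5 → body Δ=(0.0240, -0.0475, 1.3295) → world pose (0.0240, -0.0475, 1.3295)
step 2: ξ=(vx,vy,ωz)=(-0.1875, 0.2325, -0.4773), dt=0.8 → body Δ=(-0.1113, 0.2098, -0.3818) → world pose (-0.2063, -0.1055, 0.9477)
step 3: ξ=(vx,vy,ωz)=(0.0600, 0.0150, 0.0909), dt=2.0 → body Δ=(0.1166, 0.0407, 0.1818) → world pose (-0.1713, 0.0130, 1.1295)

(-0.1713, 0.0130, 1.1295)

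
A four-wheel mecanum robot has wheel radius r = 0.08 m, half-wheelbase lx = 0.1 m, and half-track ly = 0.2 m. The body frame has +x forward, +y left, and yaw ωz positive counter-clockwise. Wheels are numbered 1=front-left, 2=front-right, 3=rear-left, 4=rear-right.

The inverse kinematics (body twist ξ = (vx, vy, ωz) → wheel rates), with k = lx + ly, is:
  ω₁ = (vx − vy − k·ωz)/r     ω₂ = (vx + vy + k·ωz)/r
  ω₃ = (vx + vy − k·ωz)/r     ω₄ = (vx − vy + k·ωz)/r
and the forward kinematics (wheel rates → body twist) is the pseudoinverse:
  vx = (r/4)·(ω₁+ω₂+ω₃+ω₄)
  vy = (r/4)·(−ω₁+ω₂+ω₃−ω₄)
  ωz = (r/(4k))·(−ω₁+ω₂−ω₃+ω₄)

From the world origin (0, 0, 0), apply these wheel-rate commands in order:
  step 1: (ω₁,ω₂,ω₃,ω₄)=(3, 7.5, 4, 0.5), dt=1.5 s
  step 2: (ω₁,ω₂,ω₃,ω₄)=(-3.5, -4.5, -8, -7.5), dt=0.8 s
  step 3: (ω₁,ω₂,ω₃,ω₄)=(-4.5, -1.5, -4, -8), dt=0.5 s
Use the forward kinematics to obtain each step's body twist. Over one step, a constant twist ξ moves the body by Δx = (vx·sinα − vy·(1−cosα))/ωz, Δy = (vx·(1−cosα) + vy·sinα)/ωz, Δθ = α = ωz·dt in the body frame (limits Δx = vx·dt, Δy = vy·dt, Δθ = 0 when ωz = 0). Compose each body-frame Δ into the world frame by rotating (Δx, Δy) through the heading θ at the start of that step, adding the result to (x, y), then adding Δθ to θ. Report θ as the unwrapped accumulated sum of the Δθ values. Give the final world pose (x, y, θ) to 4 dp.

step 1: ξ=(vx,vy,ωz)=(0.3000, 0.1600, 0.0667), dt=1.5 → body Δ=(0.4373, 0.2621, 0.1000) → world pose (0.4373, 0.2621, 0.1000)
step 2: ξ=(vx,vy,ωz)=(-0.4700, -0.0300, -0.0333), dt=0.8 → body Δ=(-0.3763, -0.0190, -0.0267) → world pose (0.0648, 0.2056, 0.0733)
step 3: ξ=(vx,vy,ωz)=(-0.3600, 0.1400, -0.0667), dt=0.5 → body Δ=(-0.1788, 0.0730, -0.0333) → world pose (-0.1189, 0.2653, 0.0400)

(-0.1189, 0.2653, 0.0400)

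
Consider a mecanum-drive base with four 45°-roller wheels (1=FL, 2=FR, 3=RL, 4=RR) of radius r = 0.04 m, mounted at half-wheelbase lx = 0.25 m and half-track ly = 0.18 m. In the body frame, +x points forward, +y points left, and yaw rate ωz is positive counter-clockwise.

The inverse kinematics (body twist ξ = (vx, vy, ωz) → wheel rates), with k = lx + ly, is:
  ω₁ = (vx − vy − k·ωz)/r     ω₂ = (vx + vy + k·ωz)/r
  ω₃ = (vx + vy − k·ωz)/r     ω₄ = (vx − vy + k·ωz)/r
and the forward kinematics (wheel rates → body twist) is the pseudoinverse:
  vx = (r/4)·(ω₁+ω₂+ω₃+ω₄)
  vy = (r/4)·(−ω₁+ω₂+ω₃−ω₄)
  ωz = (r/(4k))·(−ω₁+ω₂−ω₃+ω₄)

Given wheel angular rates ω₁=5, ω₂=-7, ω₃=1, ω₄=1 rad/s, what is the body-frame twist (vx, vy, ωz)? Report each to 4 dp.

k = lx + ly = 0.25 + 0.18 = 0.4300
ω₁+ω₂+ω₃+ω₄ = 0.0000  →  vx = (0.04/4)·0.0000 = 0.0000
−ω₁+ω₂+ω₃−ω₄ = -12.0000  →  vy = (0.04/4)·-12.0000 = -0.1200
−ω₁+ω₂−ω₃+ω₄ = -12.0000  →  ωz = (0.04/1.7200)·-12.0000 = -0.2791

(0.0000, -0.1200, -0.2791)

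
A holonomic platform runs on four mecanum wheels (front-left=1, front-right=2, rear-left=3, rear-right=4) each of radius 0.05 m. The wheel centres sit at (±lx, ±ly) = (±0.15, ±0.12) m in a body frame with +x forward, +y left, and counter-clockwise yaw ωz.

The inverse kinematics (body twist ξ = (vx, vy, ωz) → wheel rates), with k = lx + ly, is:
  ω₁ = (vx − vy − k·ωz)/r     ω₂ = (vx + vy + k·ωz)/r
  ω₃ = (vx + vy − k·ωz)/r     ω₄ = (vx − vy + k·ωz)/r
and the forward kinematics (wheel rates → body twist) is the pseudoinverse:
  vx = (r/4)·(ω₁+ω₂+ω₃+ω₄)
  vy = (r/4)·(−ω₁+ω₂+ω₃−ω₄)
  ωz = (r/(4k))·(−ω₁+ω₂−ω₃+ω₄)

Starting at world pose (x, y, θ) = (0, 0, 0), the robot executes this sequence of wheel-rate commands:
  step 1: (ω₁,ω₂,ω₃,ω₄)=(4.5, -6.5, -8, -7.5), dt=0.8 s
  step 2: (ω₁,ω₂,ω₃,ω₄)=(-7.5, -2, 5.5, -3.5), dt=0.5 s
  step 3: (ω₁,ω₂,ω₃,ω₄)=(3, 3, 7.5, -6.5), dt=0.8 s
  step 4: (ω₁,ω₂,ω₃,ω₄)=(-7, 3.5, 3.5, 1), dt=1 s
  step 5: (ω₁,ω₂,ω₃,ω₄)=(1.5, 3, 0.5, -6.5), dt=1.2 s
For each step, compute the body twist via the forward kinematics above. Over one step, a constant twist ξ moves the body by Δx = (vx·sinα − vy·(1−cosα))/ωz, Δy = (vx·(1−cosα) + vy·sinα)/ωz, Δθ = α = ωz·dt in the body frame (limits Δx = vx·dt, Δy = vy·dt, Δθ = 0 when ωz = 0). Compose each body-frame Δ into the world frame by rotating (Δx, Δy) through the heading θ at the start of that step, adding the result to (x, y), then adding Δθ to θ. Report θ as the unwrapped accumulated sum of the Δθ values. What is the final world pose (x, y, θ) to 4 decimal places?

(0.1436, 0.2905, -0.9236)

step 1: ξ=(vx,vy,ωz)=(-0.2188, -0.1438, -0.4861), dt=0.8 → body Δ=(-0.1927, -0.0785, -0.3889) → world pose (-0.1927, -0.0785, -0.3889)
step 2: ξ=(vx,vy,ωz)=(-0.0938, 0.1813, -0.1620), dt=0.5 → body Δ=(-0.0432, 0.0924, -0.0810) → world pose (-0.1976, 0.0234, -0.4699)
step 3: ξ=(vx,vy,ωz)=(0.0875, 0.1750, -0.6481), dt=0.8 → body Δ=(0.1024, 0.1161, -0.5185) → world pose (-0.0537, 0.0805, -0.9884)
step 4: ξ=(vx,vy,ωz)=(0.0125, 0.1625, 0.3704), dt=1.0 → body Δ=(-0.0175, 0.1611, 0.3704) → world pose (0.0712, 0.1837, -0.6181)
step 5: ξ=(vx,vy,ωz)=(-0.0187, 0.1063, -0.2546), dt=1.2 → body Δ=(-0.0028, 0.1289, -0.3056) → world pose (0.1436, 0.2905, -0.9236)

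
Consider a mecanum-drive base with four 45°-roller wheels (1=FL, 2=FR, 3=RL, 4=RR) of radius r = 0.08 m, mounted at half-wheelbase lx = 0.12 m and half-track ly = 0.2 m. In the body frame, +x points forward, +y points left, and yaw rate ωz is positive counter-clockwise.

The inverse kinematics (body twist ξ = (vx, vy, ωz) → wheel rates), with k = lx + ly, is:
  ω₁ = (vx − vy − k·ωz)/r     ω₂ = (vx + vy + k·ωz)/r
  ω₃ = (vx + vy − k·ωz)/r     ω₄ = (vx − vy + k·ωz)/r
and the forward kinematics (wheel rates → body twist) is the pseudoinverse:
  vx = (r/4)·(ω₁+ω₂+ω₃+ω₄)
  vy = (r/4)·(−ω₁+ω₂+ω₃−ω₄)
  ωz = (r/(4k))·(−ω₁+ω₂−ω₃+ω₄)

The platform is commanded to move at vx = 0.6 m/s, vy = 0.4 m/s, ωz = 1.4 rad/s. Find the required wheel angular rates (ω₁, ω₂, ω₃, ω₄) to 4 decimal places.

(-3.1000, 18.1000, 6.9000, 8.1000)

k = lx + ly = 0.12 + 0.2 = 0.3200;  k·ωz = 0.3200·1.4 = 0.4480
ω₁ (FL) = (vx − vy − k·ωz)/r = -0.2480/0.08 = -3.1000
ω₂ (FR) = (vx + vy + k·ωz)/r = 1.4480/0.08 = 18.1000
ω₃ (RL) = (vx + vy − k·ωz)/r = 0.5520/0.08 = 6.9000
ω₄ (RR) = (vx − vy + k·ωz)/r = 0.6480/0.08 = 8.1000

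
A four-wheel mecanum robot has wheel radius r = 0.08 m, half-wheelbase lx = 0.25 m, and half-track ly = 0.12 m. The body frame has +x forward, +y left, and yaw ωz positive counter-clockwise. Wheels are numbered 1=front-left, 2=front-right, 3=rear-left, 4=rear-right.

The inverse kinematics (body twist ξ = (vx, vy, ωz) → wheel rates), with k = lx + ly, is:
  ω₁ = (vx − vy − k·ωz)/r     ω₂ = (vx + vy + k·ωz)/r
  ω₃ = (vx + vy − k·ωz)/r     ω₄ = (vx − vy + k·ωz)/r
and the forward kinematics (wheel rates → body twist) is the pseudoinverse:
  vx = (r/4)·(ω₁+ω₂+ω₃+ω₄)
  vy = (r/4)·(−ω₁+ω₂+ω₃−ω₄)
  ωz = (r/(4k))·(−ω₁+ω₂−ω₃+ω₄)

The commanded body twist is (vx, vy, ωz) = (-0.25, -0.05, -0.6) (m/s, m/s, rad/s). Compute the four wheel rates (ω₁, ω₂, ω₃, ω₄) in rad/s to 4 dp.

(0.2750, -6.5250, -0.9750, -5.2750)

k = lx + ly = 0.25 + 0.12 = 0.3700;  k·ωz = 0.3700·-0.6 = -0.2220
ω₁ (FL) = (vx − vy − k·ωz)/r = 0.0220/0.08 = 0.2750
ω₂ (FR) = (vx + vy + k·ωz)/r = -0.5220/0.08 = -6.5250
ω₃ (RL) = (vx + vy − k·ωz)/r = -0.0780/0.08 = -0.9750
ω₄ (RR) = (vx − vy + k·ωz)/r = -0.4220/0.08 = -5.2750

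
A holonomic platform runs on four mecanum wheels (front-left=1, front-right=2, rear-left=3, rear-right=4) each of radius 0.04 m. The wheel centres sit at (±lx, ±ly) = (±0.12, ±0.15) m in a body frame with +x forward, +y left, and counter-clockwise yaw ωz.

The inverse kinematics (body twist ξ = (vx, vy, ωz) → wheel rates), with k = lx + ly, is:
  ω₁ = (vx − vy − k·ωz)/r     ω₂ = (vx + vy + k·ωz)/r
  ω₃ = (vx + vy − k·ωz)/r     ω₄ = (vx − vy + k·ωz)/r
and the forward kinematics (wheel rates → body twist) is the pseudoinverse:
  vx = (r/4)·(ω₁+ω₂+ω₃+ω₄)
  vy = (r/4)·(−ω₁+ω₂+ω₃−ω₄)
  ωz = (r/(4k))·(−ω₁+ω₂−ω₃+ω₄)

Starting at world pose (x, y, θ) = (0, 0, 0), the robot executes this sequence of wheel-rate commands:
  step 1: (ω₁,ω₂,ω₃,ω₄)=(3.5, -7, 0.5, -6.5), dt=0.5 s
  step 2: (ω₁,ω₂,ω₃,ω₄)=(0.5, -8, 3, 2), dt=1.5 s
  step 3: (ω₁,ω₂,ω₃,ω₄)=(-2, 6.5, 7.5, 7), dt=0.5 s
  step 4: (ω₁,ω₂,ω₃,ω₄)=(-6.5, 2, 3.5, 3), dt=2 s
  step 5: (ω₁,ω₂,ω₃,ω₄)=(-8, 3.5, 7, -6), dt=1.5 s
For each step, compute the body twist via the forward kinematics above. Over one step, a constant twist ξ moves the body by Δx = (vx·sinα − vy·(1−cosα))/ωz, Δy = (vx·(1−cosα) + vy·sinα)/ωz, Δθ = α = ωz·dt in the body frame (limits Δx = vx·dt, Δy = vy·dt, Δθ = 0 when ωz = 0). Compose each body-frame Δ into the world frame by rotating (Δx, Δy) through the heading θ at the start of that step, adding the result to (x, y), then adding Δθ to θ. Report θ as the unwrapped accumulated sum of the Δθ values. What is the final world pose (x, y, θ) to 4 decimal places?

step 1: ξ=(vx,vy,ωz)=(-0.0950, -0.0350, -0.6481), dt=0.5 → body Δ=(-0.0495, -0.0096, -0.3241) → world pose (-0.0495, -0.0096, -0.3241)
step 2: ξ=(vx,vy,ωz)=(-0.0250, -0.0750, -0.3519), dt=1.5 → body Δ=(-0.0648, -0.0977, -0.5278) → world pose (-0.1420, -0.0815, -0.8519)
step 3: ξ=(vx,vy,ωz)=(0.1900, 0.0900, 0.2963), dt=0.5 → body Δ=(0.0913, 0.0519, 0.1481) → world pose (-0.0428, -0.1161, -0.7037)
step 4: ξ=(vx,vy,ωz)=(0.0200, 0.0900, 0.2963), dt=2.0 → body Δ=(-0.0141, 0.1812, 0.5926) → world pose (0.0636, 0.0311, -0.1111)
step 5: ξ=(vx,vy,ωz)=(-0.0350, 0.2450, -0.0556), dt=1.5 → body Δ=(-0.0371, 0.3693, -0.0833) → world pose (0.0677, 0.4022, -0.1944)

(0.0677, 0.4022, -0.1944)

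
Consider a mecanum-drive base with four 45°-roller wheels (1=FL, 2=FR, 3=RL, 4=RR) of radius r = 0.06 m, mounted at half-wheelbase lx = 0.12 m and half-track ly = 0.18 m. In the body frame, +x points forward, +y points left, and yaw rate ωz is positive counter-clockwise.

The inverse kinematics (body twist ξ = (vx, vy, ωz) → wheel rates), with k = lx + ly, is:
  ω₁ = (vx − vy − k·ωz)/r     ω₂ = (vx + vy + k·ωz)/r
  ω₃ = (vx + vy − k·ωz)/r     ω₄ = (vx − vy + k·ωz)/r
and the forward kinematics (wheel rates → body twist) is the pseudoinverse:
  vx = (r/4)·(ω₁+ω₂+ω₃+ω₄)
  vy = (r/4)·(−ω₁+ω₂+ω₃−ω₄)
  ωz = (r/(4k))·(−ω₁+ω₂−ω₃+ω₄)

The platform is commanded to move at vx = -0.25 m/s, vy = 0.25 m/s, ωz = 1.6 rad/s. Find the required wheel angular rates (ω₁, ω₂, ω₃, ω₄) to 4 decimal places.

k = lx + ly = 0.12 + 0.18 = 0.3000;  k·ωz = 0.3000·1.6 = 0.4800
ω₁ (FL) = (vx − vy − k·ωz)/r = -0.9800/0.06 = -16.3333
ω₂ (FR) = (vx + vy + k·ωz)/r = 0.4800/0.06 = 8.0000
ω₃ (RL) = (vx + vy − k·ωz)/r = -0.4800/0.06 = -8.0000
ω₄ (RR) = (vx − vy + k·ωz)/r = -0.0200/0.06 = -0.3333

(-16.3333, 8.0000, -8.0000, -0.3333)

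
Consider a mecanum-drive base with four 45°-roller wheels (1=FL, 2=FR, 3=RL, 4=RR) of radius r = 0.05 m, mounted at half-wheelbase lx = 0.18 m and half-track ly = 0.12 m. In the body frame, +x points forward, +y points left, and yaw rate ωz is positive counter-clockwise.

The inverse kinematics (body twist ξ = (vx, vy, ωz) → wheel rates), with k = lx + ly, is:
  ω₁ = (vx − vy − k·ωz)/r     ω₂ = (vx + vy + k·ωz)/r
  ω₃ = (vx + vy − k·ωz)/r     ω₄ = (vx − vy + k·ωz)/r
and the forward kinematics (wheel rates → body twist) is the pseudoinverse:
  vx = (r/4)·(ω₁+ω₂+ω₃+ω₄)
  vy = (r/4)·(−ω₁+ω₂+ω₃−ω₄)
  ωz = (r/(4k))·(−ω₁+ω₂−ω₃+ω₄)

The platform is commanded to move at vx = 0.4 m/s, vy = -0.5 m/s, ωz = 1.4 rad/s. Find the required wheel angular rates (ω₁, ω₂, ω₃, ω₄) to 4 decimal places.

k = lx + ly = 0.18 + 0.12 = 0.3000;  k·ωz = 0.3000·1.4 = 0.4200
ω₁ (FL) = (vx − vy − k·ωz)/r = 0.4800/0.05 = 9.6000
ω₂ (FR) = (vx + vy + k·ωz)/r = 0.3200/0.05 = 6.4000
ω₃ (RL) = (vx + vy − k·ωz)/r = -0.5200/0.05 = -10.4000
ω₄ (RR) = (vx − vy + k·ωz)/r = 1.3200/0.05 = 26.4000

(9.6000, 6.4000, -10.4000, 26.4000)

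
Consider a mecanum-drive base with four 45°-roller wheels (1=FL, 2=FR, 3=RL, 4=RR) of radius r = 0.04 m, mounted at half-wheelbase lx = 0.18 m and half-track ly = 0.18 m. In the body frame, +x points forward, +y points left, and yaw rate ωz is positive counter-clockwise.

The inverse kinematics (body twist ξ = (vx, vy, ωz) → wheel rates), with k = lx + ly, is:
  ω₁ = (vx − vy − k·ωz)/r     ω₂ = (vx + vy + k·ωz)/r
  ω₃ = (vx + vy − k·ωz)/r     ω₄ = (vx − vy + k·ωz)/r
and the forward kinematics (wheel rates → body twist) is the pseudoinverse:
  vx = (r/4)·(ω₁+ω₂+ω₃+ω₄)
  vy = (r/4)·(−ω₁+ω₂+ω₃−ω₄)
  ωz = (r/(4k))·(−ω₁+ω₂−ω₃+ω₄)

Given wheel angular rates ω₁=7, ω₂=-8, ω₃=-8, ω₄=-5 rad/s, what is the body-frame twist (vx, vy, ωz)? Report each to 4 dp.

k = lx + ly = 0.18 + 0.18 = 0.3600
ω₁+ω₂+ω₃+ω₄ = -14.0000  →  vx = (0.04/4)·-14.0000 = -0.1400
−ω₁+ω₂+ω₃−ω₄ = -18.0000  →  vy = (0.04/4)·-18.0000 = -0.1800
−ω₁+ω₂−ω₃+ω₄ = -12.0000  →  ωz = (0.04/1.4400)·-12.0000 = -0.3333

(-0.1400, -0.1800, -0.3333)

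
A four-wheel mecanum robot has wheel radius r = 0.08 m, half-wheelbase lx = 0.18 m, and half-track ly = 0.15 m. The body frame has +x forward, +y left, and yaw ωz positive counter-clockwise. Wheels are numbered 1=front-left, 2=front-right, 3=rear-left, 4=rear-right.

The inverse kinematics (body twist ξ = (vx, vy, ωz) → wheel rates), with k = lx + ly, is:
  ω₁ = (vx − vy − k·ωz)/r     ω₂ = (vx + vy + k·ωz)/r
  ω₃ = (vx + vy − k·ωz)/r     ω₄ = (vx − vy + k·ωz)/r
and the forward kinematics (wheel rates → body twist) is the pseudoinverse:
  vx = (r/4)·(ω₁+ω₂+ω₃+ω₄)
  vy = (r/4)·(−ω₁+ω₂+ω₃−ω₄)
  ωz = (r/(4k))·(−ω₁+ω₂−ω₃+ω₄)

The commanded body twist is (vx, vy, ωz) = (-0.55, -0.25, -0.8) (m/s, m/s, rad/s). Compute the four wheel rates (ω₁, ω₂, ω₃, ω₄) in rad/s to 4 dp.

k = lx + ly = 0.18 + 0.15 = 0.3300;  k·ωz = 0.3300·-0.8 = -0.2640
ω₁ (FL) = (vx − vy − k·ωz)/r = -0.0360/0.08 = -0.4500
ω₂ (FR) = (vx + vy + k·ωz)/r = -1.0640/0.08 = -13.3000
ω₃ (RL) = (vx + vy − k·ωz)/r = -0.5360/0.08 = -6.7000
ω₄ (RR) = (vx − vy + k·ωz)/r = -0.5640/0.08 = -7.0500

(-0.4500, -13.3000, -6.7000, -7.0500)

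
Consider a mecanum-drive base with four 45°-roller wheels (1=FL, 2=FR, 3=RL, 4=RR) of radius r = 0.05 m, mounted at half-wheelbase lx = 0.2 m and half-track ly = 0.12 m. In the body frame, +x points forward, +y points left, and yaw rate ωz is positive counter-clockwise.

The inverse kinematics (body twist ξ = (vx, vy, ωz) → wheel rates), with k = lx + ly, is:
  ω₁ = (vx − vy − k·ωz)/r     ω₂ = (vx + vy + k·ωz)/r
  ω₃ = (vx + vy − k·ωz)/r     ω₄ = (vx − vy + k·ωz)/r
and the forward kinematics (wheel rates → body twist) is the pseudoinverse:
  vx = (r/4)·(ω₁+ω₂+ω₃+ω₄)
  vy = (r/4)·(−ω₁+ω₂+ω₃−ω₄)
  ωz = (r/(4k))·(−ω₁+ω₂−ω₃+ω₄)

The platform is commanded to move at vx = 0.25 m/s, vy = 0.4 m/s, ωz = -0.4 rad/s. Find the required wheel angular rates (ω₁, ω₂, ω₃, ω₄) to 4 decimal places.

k = lx + ly = 0.2 + 0.12 = 0.3200;  k·ωz = 0.3200·-0.4 = -0.1280
ω₁ (FL) = (vx − vy − k·ωz)/r = -0.0220/0.05 = -0.4400
ω₂ (FR) = (vx + vy + k·ωz)/r = 0.5220/0.05 = 10.4400
ω₃ (RL) = (vx + vy − k·ωz)/r = 0.7780/0.05 = 15.5600
ω₄ (RR) = (vx − vy + k·ωz)/r = -0.2780/0.05 = -5.5600

(-0.4400, 10.4400, 15.5600, -5.5600)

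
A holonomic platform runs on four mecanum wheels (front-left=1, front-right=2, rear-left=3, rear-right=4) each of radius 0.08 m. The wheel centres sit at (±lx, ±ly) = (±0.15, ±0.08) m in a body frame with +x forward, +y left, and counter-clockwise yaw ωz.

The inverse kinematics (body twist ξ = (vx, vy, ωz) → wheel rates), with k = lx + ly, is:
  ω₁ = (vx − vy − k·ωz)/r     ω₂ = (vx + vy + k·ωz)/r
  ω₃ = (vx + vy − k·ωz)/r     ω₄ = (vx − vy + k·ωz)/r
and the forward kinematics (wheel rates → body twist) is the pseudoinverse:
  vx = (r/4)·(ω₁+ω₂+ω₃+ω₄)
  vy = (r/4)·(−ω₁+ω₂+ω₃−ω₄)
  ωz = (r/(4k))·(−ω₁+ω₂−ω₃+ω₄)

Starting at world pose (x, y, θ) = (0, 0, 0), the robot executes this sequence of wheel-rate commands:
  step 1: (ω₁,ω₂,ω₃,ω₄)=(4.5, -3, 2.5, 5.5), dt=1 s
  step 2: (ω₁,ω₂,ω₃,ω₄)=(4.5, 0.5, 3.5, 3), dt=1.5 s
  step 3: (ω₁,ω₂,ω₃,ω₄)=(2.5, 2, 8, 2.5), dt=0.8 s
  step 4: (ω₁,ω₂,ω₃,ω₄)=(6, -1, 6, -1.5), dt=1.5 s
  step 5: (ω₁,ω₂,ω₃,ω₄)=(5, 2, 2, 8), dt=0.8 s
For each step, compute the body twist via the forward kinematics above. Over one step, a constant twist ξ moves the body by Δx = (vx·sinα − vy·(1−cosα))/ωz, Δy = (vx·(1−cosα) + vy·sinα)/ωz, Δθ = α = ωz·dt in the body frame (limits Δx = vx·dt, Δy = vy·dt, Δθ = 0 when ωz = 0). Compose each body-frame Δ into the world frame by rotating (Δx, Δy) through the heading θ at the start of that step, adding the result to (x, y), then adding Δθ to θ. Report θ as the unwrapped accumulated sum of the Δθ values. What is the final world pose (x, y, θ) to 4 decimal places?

(0.0791, -0.7574, -3.0783)

step 1: ξ=(vx,vy,ωz)=(0.1900, -0.2100, -0.3913), dt=1.0 → body Δ=(0.1446, -0.2414, -0.3913) → world pose (0.1446, -0.2414, -0.3913)
step 2: ξ=(vx,vy,ωz)=(0.2300, -0.0700, -0.3913), dt=1.5 → body Δ=(0.2956, -0.1975, -0.5870) → world pose (0.3426, -0.5366, -0.9783)
step 3: ξ=(vx,vy,ωz)=(0.3000, 0.1000, -0.5217), dt=0.8 → body Δ=(0.2495, 0.0283, -0.4174) → world pose (0.5054, -0.7278, -1.3957)
step 4: ξ=(vx,vy,ωz)=(0.1900, 0.0100, -1.2609), dt=1.5 → body Δ=(0.1534, -0.1906, -1.8913) → world pose (0.3444, -0.9121, -3.2870)
step 5: ξ=(vx,vy,ωz)=(0.3400, -0.1800, 0.2609), dt=0.8 → body Δ=(0.2850, -0.1147, 0.2087) → world pose (0.0791, -0.7574, -3.0783)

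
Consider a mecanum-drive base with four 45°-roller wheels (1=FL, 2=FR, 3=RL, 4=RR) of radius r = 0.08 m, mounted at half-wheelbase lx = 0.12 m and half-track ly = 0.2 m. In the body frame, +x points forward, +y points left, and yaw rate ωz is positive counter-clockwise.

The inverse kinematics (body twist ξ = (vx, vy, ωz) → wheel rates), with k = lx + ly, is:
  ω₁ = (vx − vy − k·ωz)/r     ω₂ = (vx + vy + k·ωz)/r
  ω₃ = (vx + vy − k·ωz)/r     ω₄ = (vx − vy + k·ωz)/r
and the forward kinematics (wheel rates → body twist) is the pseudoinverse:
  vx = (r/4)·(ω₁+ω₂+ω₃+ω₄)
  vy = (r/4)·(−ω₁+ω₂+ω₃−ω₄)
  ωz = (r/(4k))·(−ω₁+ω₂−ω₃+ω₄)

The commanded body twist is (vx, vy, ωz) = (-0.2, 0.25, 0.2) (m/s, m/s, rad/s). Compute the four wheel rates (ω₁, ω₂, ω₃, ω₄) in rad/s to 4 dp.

(-6.4250, 1.4250, -0.1750, -4.8250)

k = lx + ly = 0.12 + 0.2 = 0.3200;  k·ωz = 0.3200·0.2 = 0.0640
ω₁ (FL) = (vx − vy − k·ωz)/r = -0.5140/0.08 = -6.4250
ω₂ (FR) = (vx + vy + k·ωz)/r = 0.1140/0.08 = 1.4250
ω₃ (RL) = (vx + vy − k·ωz)/r = -0.0140/0.08 = -0.1750
ω₄ (RR) = (vx − vy + k·ωz)/r = -0.3860/0.08 = -4.8250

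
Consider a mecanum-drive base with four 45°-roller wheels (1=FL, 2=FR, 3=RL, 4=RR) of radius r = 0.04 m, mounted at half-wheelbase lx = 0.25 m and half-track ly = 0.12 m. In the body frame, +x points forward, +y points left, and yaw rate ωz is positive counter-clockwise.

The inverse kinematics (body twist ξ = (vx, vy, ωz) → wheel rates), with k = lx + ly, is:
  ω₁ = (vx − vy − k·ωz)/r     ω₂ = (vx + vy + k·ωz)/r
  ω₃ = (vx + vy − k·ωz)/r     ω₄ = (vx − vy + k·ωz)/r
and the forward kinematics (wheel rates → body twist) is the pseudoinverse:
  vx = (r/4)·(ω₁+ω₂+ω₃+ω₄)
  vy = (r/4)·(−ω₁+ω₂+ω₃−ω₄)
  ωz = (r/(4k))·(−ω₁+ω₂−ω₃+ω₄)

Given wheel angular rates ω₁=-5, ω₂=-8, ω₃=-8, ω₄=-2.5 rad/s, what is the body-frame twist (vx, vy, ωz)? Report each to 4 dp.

(-0.2350, -0.0850, 0.0676)

k = lx + ly = 0.25 + 0.12 = 0.3700
ω₁+ω₂+ω₃+ω₄ = -23.5000  →  vx = (0.04/4)·-23.5000 = -0.2350
−ω₁+ω₂+ω₃−ω₄ = -8.5000  →  vy = (0.04/4)·-8.5000 = -0.0850
−ω₁+ω₂−ω₃+ω₄ = 2.5000  →  ωz = (0.04/1.4800)·2.5000 = 0.0676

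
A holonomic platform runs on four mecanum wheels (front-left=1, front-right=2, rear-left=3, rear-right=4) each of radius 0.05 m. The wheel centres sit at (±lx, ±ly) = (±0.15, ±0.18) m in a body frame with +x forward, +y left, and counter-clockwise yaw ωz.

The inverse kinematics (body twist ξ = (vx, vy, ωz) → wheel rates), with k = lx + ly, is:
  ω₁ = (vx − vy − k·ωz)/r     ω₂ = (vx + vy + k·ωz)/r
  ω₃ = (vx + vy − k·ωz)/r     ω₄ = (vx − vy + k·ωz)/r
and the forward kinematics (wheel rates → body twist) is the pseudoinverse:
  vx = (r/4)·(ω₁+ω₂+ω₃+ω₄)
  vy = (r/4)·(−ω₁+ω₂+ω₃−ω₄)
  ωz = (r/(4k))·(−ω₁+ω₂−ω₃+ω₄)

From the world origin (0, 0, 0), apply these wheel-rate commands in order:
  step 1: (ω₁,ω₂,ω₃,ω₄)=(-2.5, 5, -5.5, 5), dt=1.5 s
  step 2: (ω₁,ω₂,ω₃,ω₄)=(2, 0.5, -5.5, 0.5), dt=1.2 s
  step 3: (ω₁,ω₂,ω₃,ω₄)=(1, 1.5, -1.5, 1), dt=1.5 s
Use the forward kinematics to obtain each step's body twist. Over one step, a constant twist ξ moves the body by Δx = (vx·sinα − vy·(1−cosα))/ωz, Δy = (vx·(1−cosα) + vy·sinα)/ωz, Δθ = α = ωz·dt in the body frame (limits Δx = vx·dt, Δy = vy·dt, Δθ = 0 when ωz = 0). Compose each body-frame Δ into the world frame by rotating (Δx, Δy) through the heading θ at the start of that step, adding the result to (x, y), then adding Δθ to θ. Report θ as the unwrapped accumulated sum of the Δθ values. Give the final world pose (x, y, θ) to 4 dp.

step 1: ξ=(vx,vy,ωz)=(0.0250, -0.0375, 0.6818), dt=1.5 → body Δ=(0.0576, -0.0294, 1.0227) → world pose (0.0576, -0.0294, 1.0227)
step 2: ξ=(vx,vy,ωz)=(-0.0312, -0.0938, 0.1705), dt=1.2 → body Δ=(-0.0258, -0.1155, 0.2045) → world pose (0.1428, -0.1116, 1.2273)
step 3: ξ=(vx,vy,ωz)=(0.0250, -0.0250, 0.1136), dt=1.5 → body Δ=(0.0405, -0.0341, 0.1705) → world pose (0.1886, -0.0849, 1.3977)

(0.1886, -0.0849, 1.3977)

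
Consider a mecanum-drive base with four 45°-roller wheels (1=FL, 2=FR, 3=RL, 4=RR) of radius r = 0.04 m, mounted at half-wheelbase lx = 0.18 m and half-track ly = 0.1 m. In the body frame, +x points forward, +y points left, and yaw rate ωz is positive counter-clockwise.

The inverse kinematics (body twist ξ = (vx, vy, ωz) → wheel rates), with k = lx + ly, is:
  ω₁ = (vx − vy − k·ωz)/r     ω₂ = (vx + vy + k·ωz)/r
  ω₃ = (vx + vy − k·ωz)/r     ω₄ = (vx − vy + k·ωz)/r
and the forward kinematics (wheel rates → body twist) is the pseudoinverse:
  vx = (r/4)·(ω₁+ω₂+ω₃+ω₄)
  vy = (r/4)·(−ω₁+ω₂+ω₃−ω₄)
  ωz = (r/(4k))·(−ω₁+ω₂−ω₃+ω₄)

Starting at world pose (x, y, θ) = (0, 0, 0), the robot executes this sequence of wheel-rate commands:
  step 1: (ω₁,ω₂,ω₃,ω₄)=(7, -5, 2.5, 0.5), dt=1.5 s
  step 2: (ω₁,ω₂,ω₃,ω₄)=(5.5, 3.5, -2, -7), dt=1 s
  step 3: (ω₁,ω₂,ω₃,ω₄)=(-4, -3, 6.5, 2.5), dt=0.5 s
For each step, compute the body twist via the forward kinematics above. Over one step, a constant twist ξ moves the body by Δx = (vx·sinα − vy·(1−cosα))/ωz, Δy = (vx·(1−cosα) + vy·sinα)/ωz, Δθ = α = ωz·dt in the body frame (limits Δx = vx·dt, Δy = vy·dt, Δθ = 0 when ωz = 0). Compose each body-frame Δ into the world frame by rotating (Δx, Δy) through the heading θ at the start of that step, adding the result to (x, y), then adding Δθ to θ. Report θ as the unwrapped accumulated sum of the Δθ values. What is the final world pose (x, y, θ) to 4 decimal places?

(0.0640, -0.1396, -1.0536)

step 1: ξ=(vx,vy,ωz)=(0.0500, -0.1000, -0.5000), dt=1.5 → body Δ=(0.0145, -0.1632, -0.7500) → world pose (0.0145, -0.1632, -0.7500)
step 2: ξ=(vx,vy,ωz)=(0.0000, 0.0300, -0.2500), dt=1.0 → body Δ=(0.0037, 0.0297, -0.2500) → world pose (0.0375, -0.1440, -1.0000)
step 3: ξ=(vx,vy,ωz)=(0.0200, 0.0500, -0.1071), dt=0.5 → body Δ=(0.0107, 0.0247, -0.0536) → world pose (0.0640, -0.1396, -1.0536)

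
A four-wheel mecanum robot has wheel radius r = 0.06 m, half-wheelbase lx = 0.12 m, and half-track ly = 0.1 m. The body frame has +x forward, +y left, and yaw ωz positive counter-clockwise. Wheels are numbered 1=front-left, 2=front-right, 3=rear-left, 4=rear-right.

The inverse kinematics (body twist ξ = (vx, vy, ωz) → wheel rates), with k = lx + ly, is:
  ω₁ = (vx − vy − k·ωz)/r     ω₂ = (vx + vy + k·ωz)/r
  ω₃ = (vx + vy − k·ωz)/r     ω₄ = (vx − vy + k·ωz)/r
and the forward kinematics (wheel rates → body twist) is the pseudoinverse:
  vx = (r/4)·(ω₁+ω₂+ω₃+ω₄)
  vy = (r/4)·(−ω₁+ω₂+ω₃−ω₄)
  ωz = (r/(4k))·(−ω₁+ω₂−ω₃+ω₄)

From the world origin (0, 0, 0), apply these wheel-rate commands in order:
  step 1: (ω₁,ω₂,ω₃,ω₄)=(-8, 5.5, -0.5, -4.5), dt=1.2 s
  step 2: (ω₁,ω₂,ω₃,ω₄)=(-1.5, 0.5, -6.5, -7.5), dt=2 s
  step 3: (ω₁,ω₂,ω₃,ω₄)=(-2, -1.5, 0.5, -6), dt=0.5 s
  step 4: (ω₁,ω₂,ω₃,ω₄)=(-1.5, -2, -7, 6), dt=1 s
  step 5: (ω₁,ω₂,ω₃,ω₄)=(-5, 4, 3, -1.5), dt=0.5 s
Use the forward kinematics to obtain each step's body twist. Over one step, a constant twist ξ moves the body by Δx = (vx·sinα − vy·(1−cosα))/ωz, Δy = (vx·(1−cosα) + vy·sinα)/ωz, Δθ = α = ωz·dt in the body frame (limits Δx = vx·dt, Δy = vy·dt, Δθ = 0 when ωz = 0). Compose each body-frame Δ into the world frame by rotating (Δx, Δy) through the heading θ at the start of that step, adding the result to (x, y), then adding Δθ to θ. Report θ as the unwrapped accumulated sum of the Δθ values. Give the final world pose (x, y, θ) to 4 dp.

step 1: ξ=(vx,vy,ωz)=(-0.1125, 0.2625, 0.6477), dt=1.2 → body Δ=(-0.2382, 0.2343, 0.7773) → world pose (-0.2382, 0.2343, 0.7773)
step 2: ξ=(vx,vy,ωz)=(-0.2250, 0.0450, 0.0682), dt=2.0 → body Δ=(-0.4547, 0.0591, 0.1364) → world pose (-0.6038, -0.0425, 0.9136)
step 3: ξ=(vx,vy,ωz)=(-0.1350, 0.1050, -0.4091), dt=0.5 → body Δ=(-0.0617, 0.0590, -0.2045) → world pose (-0.6882, -0.0552, 0.7091)
step 4: ξ=(vx,vy,ωz)=(-0.0675, -0.2025, 0.8523), dt=1.0 → body Δ=(0.0216, -0.2059, 0.8523) → world pose (-0.5377, -0.1975, 1.5614)
step 5: ξ=(vx,vy,ωz)=(0.0075, 0.2025, 0.3068), dt=0.5 → body Δ=(-0.0040, 0.1011, 0.1534) → world pose (-0.6389, -0.2005, 1.7148)

(-0.6389, -0.2005, 1.7148)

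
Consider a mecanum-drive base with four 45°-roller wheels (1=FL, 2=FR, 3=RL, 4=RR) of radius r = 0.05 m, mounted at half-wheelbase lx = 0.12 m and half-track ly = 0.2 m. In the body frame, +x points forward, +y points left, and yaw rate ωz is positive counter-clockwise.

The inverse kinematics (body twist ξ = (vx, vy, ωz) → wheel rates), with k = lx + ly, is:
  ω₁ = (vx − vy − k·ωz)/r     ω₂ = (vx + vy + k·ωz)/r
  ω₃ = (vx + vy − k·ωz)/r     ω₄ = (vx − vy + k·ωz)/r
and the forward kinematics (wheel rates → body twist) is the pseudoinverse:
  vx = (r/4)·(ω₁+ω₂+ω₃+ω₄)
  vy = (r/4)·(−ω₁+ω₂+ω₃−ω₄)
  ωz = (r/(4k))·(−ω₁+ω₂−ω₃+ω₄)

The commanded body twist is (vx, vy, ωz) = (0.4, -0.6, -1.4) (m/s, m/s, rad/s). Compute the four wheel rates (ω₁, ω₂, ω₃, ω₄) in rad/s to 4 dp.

k = lx + ly = 0.12 + 0.2 = 0.3200;  k·ωz = 0.3200·-1.4 = -0.4480
ω₁ (FL) = (vx − vy − k·ωz)/r = 1.4480/0.05 = 28.9600
ω₂ (FR) = (vx + vy + k·ωz)/r = -0.6480/0.05 = -12.9600
ω₃ (RL) = (vx + vy − k·ωz)/r = 0.2480/0.05 = 4.9600
ω₄ (RR) = (vx − vy + k·ωz)/r = 0.5520/0.05 = 11.0400

(28.9600, -12.9600, 4.9600, 11.0400)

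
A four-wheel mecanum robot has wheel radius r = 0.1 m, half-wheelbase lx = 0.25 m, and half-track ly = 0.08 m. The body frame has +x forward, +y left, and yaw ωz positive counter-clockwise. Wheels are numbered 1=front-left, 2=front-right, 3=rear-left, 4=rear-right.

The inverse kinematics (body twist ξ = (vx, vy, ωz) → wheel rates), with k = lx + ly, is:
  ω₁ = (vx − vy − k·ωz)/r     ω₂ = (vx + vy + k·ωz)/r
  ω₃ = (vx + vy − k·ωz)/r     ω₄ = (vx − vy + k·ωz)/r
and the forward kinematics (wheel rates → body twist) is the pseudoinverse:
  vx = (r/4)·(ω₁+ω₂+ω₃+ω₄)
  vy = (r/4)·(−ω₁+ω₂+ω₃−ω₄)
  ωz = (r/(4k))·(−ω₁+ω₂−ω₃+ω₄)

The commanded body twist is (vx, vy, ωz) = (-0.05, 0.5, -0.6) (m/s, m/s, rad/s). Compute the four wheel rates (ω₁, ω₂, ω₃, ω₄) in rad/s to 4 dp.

(-3.5200, 2.5200, 6.4800, -7.4800)

k = lx + ly = 0.25 + 0.08 = 0.3300;  k·ωz = 0.3300·-0.6 = -0.1980
ω₁ (FL) = (vx − vy − k·ωz)/r = -0.3520/0.1 = -3.5200
ω₂ (FR) = (vx + vy + k·ωz)/r = 0.2520/0.1 = 2.5200
ω₃ (RL) = (vx + vy − k·ωz)/r = 0.6480/0.1 = 6.4800
ω₄ (RR) = (vx − vy + k·ωz)/r = -0.7480/0.1 = -7.4800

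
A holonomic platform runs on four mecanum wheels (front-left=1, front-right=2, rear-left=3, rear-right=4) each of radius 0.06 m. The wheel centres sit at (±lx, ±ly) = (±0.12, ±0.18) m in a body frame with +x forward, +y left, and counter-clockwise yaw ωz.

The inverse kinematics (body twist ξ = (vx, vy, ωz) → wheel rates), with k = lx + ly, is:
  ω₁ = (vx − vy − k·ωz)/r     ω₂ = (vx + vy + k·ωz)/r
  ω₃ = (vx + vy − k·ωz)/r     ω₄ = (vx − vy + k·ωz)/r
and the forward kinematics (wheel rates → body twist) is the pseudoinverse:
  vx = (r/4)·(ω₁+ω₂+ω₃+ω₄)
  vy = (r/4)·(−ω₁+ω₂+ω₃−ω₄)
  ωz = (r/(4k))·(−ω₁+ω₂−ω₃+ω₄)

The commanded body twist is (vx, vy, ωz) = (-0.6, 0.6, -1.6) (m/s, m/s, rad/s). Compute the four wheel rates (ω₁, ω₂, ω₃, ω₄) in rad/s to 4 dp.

k = lx + ly = 0.12 + 0.18 = 0.3000;  k·ωz = 0.3000·-1.6 = -0.4800
ω₁ (FL) = (vx − vy − k·ωz)/r = -0.7200/0.06 = -12.0000
ω₂ (FR) = (vx + vy + k·ωz)/r = -0.4800/0.06 = -8.0000
ω₃ (RL) = (vx + vy − k·ωz)/r = 0.4800/0.06 = 8.0000
ω₄ (RR) = (vx − vy + k·ωz)/r = -1.6800/0.06 = -28.0000

(-12.0000, -8.0000, 8.0000, -28.0000)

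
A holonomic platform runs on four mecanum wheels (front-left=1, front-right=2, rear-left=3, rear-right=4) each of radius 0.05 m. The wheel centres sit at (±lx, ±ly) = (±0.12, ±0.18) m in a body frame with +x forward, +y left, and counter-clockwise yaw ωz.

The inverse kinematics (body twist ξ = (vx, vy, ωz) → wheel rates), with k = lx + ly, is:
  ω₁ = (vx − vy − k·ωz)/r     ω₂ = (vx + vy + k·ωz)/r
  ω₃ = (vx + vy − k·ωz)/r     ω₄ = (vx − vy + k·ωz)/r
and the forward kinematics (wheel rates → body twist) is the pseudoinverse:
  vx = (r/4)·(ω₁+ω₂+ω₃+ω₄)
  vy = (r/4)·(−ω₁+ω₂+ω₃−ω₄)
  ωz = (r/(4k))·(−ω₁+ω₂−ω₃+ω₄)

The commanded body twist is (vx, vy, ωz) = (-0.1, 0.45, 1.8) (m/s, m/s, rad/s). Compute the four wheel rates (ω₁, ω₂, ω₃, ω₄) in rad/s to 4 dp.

k = lx + ly = 0.12 + 0.18 = 0.3000;  k·ωz = 0.3000·1.8 = 0.5400
ω₁ (FL) = (vx − vy − k·ωz)/r = -1.0900/0.05 = -21.8000
ω₂ (FR) = (vx + vy + k·ωz)/r = 0.8900/0.05 = 17.8000
ω₃ (RL) = (vx + vy − k·ωz)/r = -0.1900/0.05 = -3.8000
ω₄ (RR) = (vx − vy + k·ωz)/r = -0.0100/0.05 = -0.2000

(-21.8000, 17.8000, -3.8000, -0.2000)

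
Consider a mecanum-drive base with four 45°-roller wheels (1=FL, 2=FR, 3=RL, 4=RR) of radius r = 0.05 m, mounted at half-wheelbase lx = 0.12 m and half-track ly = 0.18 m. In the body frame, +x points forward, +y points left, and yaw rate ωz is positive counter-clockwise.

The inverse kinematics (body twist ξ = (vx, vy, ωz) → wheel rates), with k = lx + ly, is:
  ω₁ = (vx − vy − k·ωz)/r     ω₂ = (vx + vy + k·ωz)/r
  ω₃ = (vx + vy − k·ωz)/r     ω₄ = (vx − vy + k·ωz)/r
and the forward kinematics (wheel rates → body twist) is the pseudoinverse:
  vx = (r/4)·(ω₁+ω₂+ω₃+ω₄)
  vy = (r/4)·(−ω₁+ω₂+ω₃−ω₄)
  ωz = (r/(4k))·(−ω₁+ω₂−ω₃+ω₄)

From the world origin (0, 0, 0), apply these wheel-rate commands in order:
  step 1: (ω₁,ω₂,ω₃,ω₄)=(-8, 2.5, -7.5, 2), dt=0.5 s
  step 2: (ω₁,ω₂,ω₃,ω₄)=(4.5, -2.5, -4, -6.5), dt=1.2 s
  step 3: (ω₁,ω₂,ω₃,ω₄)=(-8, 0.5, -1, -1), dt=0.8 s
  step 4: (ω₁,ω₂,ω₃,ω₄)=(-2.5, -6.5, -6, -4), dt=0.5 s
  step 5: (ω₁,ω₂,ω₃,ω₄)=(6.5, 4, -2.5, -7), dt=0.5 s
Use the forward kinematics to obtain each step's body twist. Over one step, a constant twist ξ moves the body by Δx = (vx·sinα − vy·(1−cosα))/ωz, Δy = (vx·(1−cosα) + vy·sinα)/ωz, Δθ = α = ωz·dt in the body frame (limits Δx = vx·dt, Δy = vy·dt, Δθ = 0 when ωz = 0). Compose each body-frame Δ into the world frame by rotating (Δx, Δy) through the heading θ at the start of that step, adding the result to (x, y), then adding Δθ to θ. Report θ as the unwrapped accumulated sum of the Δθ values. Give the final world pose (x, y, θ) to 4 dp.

(-0.3857, -0.0675, 0.0375)

step 1: ξ=(vx,vy,ωz)=(-0.1375, 0.0125, 0.8333), dt=0.5 → body Δ=(-0.0681, -0.0080, 0.4167) → world pose (-0.0681, -0.0080, 0.4167)
step 2: ξ=(vx,vy,ωz)=(-0.1063, -0.0563, -0.3958), dt=1.2 → body Δ=(-0.1385, -0.0353, -0.4750) → world pose (-0.1804, -0.0964, -0.0583)
step 3: ξ=(vx,vy,ωz)=(-0.1188, 0.1063, 0.3542), dt=0.8 → body Δ=(-0.1057, 0.0705, 0.2833) → world pose (-0.2818, -0.0198, 0.2250)
step 4: ξ=(vx,vy,ωz)=(-0.2375, -0.0750, -0.0833), dt=0.5 → body Δ=(-0.1195, -0.0350, -0.0417) → world pose (-0.3905, -0.0806, 0.1833)
step 5: ξ=(vx,vy,ωz)=(0.0125, 0.0250, -0.2917), dt=0.5 → body Δ=(0.0071, 0.0120, -0.1458) → world pose (-0.3857, -0.0675, 0.0375)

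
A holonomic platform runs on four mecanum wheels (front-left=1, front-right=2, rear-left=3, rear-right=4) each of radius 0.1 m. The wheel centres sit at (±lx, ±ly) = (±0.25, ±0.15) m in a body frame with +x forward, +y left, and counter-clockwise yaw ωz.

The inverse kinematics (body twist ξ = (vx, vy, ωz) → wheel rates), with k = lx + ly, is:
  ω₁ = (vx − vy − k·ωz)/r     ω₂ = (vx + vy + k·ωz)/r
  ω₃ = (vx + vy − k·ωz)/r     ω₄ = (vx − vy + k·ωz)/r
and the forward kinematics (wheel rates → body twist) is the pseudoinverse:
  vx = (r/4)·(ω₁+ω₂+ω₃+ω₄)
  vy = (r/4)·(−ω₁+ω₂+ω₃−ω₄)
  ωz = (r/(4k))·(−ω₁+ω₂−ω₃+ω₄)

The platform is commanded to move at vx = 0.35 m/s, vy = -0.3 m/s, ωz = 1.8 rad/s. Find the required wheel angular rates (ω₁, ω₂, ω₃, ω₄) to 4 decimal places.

k = lx + ly = 0.25 + 0.15 = 0.4000;  k·ωz = 0.4000·1.8 = 0.7200
ω₁ (FL) = (vx − vy − k·ωz)/r = -0.0700/0.1 = -0.7000
ω₂ (FR) = (vx + vy + k·ωz)/r = 0.7700/0.1 = 7.7000
ω₃ (RL) = (vx + vy − k·ωz)/r = -0.6700/0.1 = -6.7000
ω₄ (RR) = (vx − vy + k·ωz)/r = 1.3700/0.1 = 13.7000

(-0.7000, 7.7000, -6.7000, 13.7000)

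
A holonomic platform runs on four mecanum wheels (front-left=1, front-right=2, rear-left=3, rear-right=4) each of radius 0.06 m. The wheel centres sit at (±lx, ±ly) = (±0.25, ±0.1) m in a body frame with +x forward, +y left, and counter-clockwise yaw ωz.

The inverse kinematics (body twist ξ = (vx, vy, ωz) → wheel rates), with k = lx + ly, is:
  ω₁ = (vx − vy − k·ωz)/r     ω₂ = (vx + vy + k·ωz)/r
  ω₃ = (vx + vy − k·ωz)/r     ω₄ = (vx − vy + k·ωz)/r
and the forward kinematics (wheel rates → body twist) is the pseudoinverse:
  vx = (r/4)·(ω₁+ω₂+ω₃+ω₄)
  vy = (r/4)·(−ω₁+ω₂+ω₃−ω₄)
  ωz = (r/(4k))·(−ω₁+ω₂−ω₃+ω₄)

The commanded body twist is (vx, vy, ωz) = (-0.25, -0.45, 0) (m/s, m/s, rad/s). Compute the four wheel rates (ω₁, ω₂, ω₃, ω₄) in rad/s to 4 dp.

(3.3333, -11.6667, -11.6667, 3.3333)

k = lx + ly = 0.25 + 0.1 = 0.3500;  k·ωz = 0.3500·0 = 0.0000
ω₁ (FL) = (vx − vy − k·ωz)/r = 0.2000/0.06 = 3.3333
ω₂ (FR) = (vx + vy + k·ωz)/r = -0.7000/0.06 = -11.6667
ω₃ (RL) = (vx + vy − k·ωz)/r = -0.7000/0.06 = -11.6667
ω₄ (RR) = (vx − vy + k·ωz)/r = 0.2000/0.06 = 3.3333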